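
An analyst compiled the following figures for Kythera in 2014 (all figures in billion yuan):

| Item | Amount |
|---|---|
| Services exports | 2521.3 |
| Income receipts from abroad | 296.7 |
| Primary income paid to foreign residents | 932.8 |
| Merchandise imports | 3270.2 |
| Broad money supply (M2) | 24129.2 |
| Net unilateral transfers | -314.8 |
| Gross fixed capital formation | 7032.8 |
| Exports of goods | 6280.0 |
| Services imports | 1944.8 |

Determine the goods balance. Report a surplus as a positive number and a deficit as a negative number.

Goods balance = 6280.0 - 3270.2 = 3009.8

3009.8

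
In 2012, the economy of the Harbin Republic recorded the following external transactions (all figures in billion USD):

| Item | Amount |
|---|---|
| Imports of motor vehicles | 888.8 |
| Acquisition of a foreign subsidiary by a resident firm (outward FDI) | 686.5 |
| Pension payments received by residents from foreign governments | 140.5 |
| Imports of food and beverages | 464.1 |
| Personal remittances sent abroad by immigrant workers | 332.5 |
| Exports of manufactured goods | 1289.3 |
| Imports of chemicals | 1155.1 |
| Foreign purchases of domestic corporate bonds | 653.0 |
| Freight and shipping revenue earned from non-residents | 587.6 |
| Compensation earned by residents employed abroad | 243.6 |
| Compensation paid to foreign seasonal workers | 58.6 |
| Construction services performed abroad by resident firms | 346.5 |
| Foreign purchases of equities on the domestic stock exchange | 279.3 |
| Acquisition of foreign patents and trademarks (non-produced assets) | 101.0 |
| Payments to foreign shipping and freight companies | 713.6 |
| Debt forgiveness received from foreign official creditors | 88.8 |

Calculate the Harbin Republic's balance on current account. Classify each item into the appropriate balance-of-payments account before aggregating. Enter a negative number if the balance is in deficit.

-1005.2

Goods: -464.1 + 1289.3 - 888.8 - 1155.1 = -1218.7
Services: 587.6 - 713.6 + 346.5 = 220.5
Primary income: 243.6 - 58.6 = 185.0
Secondary income: 140.5 - 332.5 = -192.0
Current account = (-1218.7) + 220.5 + 185.0 + (-192.0) = -1005.2
(Excluded from the current account — financial account: acquisition of a foreign subsidiary by a resident firm (outward FDI) 686.5, foreign purchases of domestic corporate bonds 653.0, foreign purchases of equities on the domestic stock exchange 279.3; capital account: acquisition of foreign patents and trademarks (non-produced assets) 101.0, debt forgiveness received from foreign official creditors 88.8.)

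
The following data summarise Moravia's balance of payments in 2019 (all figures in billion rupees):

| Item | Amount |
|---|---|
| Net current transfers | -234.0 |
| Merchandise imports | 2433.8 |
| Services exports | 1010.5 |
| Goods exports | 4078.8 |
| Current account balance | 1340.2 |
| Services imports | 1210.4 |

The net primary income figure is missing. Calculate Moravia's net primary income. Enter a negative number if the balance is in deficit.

Current account = goods balance + services balance + net primary income + net secondary income
Sum of the known components = 1211.1
Net primary income = CA - (known components) = 1340.2 - 1211.1 = 129.1

129.1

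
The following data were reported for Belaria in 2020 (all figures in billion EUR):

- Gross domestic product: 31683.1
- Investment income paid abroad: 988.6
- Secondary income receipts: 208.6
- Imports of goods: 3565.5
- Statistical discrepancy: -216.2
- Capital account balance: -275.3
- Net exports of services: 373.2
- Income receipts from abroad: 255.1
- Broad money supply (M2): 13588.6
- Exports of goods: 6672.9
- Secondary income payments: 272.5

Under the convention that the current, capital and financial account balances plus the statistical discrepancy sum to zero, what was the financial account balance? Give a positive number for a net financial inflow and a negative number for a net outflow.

-2191.7

Goods balance = 6672.9 - 3565.5 = 3107.4
Services balance = 373.2
Trade balance (goods + services) = 3107.4 + 373.2 = 3480.6
Net primary income = 255.1 - 988.6 = -733.5
Net secondary income = 208.6 - 272.5 = -63.9
Current account = 3480.6 + (-733.5) + (-63.9) = 2683.2
Financial account = -(2683.2 + (-275.3) + (-216.2)) = -2191.7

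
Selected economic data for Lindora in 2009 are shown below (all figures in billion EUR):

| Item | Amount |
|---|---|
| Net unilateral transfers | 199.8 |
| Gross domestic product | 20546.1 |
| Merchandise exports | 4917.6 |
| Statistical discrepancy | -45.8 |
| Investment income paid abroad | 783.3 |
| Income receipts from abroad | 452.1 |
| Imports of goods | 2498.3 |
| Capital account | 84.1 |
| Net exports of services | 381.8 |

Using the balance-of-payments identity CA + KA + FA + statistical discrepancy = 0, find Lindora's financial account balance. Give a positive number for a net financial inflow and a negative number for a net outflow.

-2708.0

Goods balance = 4917.6 - 2498.3 = 2419.3
Services balance = 381.8
Trade balance (goods + services) = 2419.3 + 381.8 = 2801.1
Net primary income = 452.1 - 783.3 = -331.2
Net secondary income = 199.8
Current account = 2801.1 + (-331.2) + 199.8 = 2669.7
Financial account = -(2669.7 + 84.1 + (-45.8)) = -2708.0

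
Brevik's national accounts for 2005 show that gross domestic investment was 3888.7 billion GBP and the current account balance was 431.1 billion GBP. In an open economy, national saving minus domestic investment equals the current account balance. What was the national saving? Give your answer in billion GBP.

S - I = CA (net lending to the rest of the world).
S = I + CA = 3888.7 + 431.1 = 4319.8

4319.8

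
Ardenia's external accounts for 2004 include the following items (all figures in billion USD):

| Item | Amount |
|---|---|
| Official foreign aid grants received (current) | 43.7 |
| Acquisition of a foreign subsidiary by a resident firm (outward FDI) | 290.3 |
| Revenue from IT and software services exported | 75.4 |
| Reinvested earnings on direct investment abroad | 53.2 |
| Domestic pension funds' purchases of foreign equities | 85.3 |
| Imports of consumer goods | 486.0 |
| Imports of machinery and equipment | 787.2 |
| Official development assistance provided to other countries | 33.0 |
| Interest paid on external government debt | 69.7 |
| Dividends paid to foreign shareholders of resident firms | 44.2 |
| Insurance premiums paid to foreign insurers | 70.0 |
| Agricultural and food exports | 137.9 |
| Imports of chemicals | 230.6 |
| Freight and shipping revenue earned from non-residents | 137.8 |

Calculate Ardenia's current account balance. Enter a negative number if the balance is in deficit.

-1272.7

Goods: -787.2 - 486.0 - 230.6 + 137.9 = -1365.9
Services: 137.8 + 75.4 - 70.0 = 143.2
Primary income: -44.2 + 53.2 - 69.7 = -60.7
Secondary income: 43.7 - 33.0 = 10.7
Current account = (-1365.9) + 143.2 + (-60.7) + 10.7 = -1272.7
(Excluded from the current account — financial account: acquisition of a foreign subsidiary by a resident firm (outward FDI) 290.3, domestic pension funds' purchases of foreign equities 85.3.)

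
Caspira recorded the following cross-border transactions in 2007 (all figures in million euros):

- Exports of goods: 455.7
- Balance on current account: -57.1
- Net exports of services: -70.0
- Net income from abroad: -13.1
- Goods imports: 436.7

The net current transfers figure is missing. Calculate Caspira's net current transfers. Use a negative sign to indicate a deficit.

Current account = goods balance + services balance + net primary income + net secondary income
Sum of the known components = -64.1
Net current transfers = CA - (known components) = -57.1 - (-64.1) = 7.0

7.0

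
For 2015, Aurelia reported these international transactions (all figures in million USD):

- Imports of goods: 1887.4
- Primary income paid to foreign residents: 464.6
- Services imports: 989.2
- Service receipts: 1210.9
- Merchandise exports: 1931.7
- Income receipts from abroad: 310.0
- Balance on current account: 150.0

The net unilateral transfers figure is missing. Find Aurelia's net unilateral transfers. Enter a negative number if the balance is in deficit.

Current account = goods balance + services balance + net primary income + net secondary income
Sum of the known components = 111.4
Net unilateral transfers = CA - (known components) = 150.0 - 111.4 = 38.6

38.6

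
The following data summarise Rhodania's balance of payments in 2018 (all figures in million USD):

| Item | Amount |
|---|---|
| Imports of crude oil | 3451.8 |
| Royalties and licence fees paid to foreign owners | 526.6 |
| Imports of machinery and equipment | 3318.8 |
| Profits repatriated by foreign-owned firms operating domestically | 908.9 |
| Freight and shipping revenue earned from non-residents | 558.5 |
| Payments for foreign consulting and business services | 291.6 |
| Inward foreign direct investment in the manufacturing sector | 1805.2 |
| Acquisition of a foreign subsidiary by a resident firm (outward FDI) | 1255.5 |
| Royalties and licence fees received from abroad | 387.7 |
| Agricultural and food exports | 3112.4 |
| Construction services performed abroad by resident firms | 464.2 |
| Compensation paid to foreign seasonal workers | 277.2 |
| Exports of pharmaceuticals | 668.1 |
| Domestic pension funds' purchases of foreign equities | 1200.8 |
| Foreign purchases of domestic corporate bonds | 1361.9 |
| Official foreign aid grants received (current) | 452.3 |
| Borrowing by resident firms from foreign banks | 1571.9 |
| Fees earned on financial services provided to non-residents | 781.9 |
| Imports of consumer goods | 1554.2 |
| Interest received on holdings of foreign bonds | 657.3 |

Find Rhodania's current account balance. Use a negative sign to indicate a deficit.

Goods: -3451.8 + 668.1 - 3318.8 - 1554.2 + 3112.4 = -4544.3
Services: 558.5 + 464.2 + 387.7 + 781.9 - 291.6 - 526.6 = 1374.1
Primary income: -277.2 - 908.9 + 657.3 = -528.8
Secondary income: 452.3
Current account = (-4544.3) + 1374.1 + (-528.8) + 452.3 = -3246.7
(Excluded from the current account — financial account: inward foreign direct investment in the manufacturing sector 1805.2, acquisition of a foreign subsidiary by a resident firm (outward FDI) 1255.5, domestic pension funds' purchases of foreign equities 1200.8, foreign purchases of domestic corporate bonds 1361.9, borrowing by resident firms from foreign banks 1571.9.)

-3246.7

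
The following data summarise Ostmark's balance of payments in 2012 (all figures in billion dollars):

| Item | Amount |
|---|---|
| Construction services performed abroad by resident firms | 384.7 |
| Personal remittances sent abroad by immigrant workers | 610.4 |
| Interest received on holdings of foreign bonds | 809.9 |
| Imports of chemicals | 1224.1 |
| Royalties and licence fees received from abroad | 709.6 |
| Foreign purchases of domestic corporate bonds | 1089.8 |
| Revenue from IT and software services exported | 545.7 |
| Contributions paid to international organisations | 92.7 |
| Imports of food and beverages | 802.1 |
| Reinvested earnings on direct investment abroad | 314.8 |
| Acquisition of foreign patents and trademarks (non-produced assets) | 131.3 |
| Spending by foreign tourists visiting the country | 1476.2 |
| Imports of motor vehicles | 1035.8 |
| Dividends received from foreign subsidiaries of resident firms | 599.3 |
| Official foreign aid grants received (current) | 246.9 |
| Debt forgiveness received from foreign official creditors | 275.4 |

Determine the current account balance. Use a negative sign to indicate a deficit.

1322.0

Goods: -802.1 - 1035.8 - 1224.1 = -3062.0
Services: 709.6 + 1476.2 + 384.7 + 545.7 = 3116.2
Primary income: 314.8 + 809.9 + 599.3 = 1724.0
Secondary income: -92.7 + 246.9 - 610.4 = -456.2
Current account = (-3062.0) + 3116.2 + 1724.0 + (-456.2) = 1322.0
(Excluded from the current account — financial account: foreign purchases of domestic corporate bonds 1089.8; capital account: acquisition of foreign patents and trademarks (non-produced assets) 131.3, debt forgiveness received from foreign official creditors 275.4.)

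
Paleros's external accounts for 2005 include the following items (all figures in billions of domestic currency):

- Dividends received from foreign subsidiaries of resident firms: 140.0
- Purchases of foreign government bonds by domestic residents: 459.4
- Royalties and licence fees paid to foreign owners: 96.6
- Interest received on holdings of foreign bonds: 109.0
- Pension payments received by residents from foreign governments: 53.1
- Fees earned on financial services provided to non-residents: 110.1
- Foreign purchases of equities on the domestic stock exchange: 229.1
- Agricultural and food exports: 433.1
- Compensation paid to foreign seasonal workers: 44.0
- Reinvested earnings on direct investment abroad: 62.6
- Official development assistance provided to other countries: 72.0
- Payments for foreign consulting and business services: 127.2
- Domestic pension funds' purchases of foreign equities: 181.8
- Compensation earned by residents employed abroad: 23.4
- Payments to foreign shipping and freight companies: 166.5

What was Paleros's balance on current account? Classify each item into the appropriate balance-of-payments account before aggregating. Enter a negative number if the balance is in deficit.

Goods: 433.1
Services: 110.1 - 96.6 - 166.5 - 127.2 = -280.2
Primary income: 62.6 + 109.0 + 23.4 + 140.0 - 44.0 = 291.0
Secondary income: 53.1 - 72.0 = -18.9
Current account = 433.1 + (-280.2) + 291.0 + (-18.9) = 425.0
(Excluded from the current account — financial account: purchases of foreign government bonds by domestic residents 459.4, foreign purchases of equities on the domestic stock exchange 229.1, domestic pension funds' purchases of foreign equities 181.8.)

425.0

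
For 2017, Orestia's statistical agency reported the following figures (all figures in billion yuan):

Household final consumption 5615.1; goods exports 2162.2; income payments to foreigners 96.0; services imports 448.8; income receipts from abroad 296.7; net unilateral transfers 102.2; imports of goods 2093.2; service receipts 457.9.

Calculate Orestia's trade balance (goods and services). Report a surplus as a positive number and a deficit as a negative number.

78.1

Goods balance = 2162.2 - 2093.2 = 69.0
Services balance = 457.9 - 448.8 = 9.1
Trade balance (goods + services) = 69.0 + 9.1 = 78.1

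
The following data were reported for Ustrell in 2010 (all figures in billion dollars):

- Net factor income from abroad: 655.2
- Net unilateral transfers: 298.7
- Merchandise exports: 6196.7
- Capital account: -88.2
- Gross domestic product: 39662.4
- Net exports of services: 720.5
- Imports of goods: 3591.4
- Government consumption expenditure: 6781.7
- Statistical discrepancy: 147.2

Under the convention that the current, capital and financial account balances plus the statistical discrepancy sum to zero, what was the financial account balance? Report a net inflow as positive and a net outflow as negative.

Goods balance = 6196.7 - 3591.4 = 2605.3
Services balance = 720.5
Trade balance (goods + services) = 2605.3 + 720.5 = 3325.8
Net primary income = 655.2
Net secondary income = 298.7
Current account = 3325.8 + 655.2 + 298.7 = 4279.7
Financial account = -(4279.7 + (-88.2) + 147.2) = -4338.7

-4338.7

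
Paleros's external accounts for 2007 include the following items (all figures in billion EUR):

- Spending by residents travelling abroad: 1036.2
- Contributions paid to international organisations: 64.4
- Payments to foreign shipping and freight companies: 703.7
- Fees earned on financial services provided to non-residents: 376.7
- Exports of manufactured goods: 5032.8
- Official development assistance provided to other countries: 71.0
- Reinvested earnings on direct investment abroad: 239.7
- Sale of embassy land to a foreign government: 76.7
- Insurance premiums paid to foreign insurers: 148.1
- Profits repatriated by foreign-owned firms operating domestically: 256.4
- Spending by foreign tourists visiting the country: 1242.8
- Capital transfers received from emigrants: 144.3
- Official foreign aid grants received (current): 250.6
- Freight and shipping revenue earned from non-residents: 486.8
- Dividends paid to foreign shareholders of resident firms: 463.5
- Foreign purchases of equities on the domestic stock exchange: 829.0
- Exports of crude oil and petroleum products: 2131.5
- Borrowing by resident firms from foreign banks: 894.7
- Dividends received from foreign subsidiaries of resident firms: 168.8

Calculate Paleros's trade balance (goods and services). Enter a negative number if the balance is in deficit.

Goods: 2131.5 + 5032.8 = 7164.3
Services: 1242.8 + 376.7 - 148.1 + 486.8 - 703.7 - 1036.2 = 218.3
Trade balance = 7164.3 + 218.3 = 7382.6
(Excluded from the trade balance — secondary income: contributions paid to international organisations 64.4, official development assistance provided to other countries 71.0, official foreign aid grants received (current) 250.6; primary income: reinvested earnings on direct investment abroad 239.7, profits repatriated by foreign-owned firms operating domestically 256.4, dividends paid to foreign shareholders of resident firms 463.5, dividends received from foreign subsidiaries of resident firms 168.8; capital account: sale of embassy land to a foreign government 76.7, capital transfers received from emigrants 144.3; financial account: foreign purchases of equities on the domestic stock exchange 829.0, borrowing by resident firms from foreign banks 894.7.)

7382.6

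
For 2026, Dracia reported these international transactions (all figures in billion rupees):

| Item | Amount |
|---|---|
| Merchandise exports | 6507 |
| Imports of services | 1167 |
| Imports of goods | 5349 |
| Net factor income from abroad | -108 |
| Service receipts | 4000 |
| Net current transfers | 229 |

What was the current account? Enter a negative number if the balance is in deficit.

4112

Goods balance = 6507 - 5349 = 1158
Services balance = 4000 - 1167 = 2833
Trade balance (goods + services) = 1158 + 2833 = 3991
Net primary income = -108
Net secondary income = 229
Current account = 3991 + (-108) + 229 = 4112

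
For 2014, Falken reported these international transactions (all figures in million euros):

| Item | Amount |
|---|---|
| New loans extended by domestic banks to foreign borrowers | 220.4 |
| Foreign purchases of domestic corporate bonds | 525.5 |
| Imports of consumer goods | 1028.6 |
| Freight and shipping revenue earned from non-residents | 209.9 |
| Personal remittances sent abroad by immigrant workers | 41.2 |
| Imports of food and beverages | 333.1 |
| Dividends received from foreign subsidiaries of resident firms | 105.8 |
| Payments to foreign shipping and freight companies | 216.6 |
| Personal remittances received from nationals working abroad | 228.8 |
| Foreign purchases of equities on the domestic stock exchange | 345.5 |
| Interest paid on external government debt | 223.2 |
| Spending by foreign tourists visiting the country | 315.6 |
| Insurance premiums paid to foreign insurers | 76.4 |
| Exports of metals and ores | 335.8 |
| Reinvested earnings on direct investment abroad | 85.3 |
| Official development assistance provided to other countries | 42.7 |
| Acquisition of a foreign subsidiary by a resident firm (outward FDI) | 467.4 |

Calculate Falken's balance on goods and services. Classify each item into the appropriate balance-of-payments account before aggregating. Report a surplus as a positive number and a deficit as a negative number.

-793.4

Goods: -1028.6 - 333.1 + 335.8 = -1025.9
Services: 209.9 - 76.4 - 216.6 + 315.6 = 232.5
Trade balance = -1025.9 + 232.5 = -793.4
(Excluded from the trade balance — financial account: new loans extended by domestic banks to foreign borrowers 220.4, foreign purchases of domestic corporate bonds 525.5, foreign purchases of equities on the domestic stock exchange 345.5, acquisition of a foreign subsidiary by a resident firm (outward FDI) 467.4; secondary income: personal remittances sent abroad by immigrant workers 41.2, personal remittances received from nationals working abroad 228.8, official development assistance provided to other countries 42.7; primary income: dividends received from foreign subsidiaries of resident firms 105.8, interest paid on external government debt 223.2, reinvested earnings on direct investment abroad 85.3.)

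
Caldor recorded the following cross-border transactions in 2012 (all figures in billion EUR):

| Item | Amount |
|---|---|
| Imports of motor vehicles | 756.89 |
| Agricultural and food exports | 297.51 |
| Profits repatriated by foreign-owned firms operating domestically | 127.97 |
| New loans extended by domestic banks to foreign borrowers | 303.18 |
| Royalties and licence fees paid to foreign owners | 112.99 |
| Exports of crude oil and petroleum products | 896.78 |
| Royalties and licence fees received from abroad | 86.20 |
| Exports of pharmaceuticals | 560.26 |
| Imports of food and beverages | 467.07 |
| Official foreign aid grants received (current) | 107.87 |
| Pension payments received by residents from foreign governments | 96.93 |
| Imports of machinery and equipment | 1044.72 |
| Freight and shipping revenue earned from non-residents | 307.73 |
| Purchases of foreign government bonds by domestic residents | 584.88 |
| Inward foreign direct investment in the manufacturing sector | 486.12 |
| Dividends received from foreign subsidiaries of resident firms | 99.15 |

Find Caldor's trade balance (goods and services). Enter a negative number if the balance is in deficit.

Goods: 896.78 - 756.89 - 1044.72 + 560.26 - 467.07 + 297.51 = -514.13
Services: 307.73 - 112.99 + 86.20 = 280.94
Trade balance = -514.13 + 280.94 = -233.19
(Excluded from the trade balance — primary income: profits repatriated by foreign-owned firms operating domestically 127.97, dividends received from foreign subsidiaries of resident firms 99.15; financial account: new loans extended by domestic banks to foreign borrowers 303.18, purchases of foreign government bonds by domestic residents 584.88, inward foreign direct investment in the manufacturing sector 486.12; secondary income: official foreign aid grants received (current) 107.87, pension payments received by residents from foreign governments 96.93.)

-233.19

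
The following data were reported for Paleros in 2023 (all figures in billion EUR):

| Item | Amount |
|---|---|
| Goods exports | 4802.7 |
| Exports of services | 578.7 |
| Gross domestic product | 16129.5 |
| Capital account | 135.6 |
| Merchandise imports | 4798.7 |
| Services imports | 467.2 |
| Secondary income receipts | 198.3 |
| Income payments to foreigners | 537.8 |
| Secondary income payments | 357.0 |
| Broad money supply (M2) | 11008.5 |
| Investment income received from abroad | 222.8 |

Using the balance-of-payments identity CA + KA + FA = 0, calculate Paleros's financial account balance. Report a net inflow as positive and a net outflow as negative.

222.6

Goods balance = 4802.7 - 4798.7 = 4.0
Services balance = 578.7 - 467.2 = 111.5
Trade balance (goods + services) = 4.0 + 111.5 = 115.5
Net primary income = 222.8 - 537.8 = -315.0
Net secondary income = 198.3 - 357.0 = -158.7
Current account = 115.5 + (-315.0) + (-158.7) = -358.2
Financial account = -(-358.2 + 135.6) = 222.6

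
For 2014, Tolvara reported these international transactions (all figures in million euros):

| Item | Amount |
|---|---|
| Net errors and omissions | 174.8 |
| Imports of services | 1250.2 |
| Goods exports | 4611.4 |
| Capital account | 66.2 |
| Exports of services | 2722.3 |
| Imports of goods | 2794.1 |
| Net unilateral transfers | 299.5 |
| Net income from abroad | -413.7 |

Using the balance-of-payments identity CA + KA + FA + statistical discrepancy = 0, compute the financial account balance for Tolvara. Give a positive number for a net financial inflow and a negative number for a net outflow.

Goods balance = 4611.4 - 2794.1 = 1817.3
Services balance = 2722.3 - 1250.2 = 1472.1
Trade balance (goods + services) = 1817.3 + 1472.1 = 3289.4
Net primary income = -413.7
Net secondary income = 299.5
Current account = 3289.4 + (-413.7) + 299.5 = 3175.2
Financial account = -(3175.2 + 66.2 + 174.8) = -3416.2

-3416.2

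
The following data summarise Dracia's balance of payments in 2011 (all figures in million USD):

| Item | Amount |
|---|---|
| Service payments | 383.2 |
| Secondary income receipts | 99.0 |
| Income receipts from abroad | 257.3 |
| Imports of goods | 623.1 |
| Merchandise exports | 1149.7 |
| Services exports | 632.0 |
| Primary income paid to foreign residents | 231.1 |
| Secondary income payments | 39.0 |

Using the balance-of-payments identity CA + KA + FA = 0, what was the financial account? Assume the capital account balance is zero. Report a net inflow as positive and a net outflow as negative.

Goods balance = 1149.7 - 623.1 = 526.6
Services balance = 632.0 - 383.2 = 248.8
Trade balance (goods + services) = 526.6 + 248.8 = 775.4
Net primary income = 257.3 - 231.1 = 26.2
Net secondary income = 99.0 - 39.0 = 60.0
Current account = 775.4 + 26.2 + 60.0 = 861.6
Financial account = -(861.6) = -861.6

-861.6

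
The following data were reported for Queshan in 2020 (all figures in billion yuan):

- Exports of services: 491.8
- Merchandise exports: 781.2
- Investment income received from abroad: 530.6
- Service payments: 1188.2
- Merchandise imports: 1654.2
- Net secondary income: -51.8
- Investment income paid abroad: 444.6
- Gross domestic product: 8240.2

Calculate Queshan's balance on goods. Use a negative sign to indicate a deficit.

-873.0

Goods balance = 781.2 - 1654.2 = -873.0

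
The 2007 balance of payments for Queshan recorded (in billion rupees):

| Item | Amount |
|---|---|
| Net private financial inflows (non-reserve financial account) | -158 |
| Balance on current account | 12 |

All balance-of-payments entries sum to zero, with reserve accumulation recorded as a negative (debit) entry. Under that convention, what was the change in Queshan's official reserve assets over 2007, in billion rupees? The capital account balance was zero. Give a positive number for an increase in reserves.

-146

Official reserve transactions balance = -(12 + (-158)) = 146
An accumulation of reserves is recorded as a debit (negative entry), so the change in the stock of reserves is the negative of that balance.
Change in official reserves = -(146) = -146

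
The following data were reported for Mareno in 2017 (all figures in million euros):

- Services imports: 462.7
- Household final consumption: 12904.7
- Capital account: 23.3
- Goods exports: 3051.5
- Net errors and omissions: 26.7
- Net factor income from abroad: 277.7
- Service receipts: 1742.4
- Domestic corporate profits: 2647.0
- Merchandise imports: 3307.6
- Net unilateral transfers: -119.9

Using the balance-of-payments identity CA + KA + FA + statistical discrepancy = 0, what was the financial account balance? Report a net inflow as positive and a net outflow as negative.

Goods balance = 3051.5 - 3307.6 = -256.1
Services balance = 1742.4 - 462.7 = 1279.7
Trade balance (goods + services) = -256.1 + 1279.7 = 1023.6
Net primary income = 277.7
Net secondary income = -119.9
Current account = 1023.6 + 277.7 + (-119.9) = 1181.4
Financial account = -(1181.4 + 23.3 + 26.7) = -1231.4

-1231.4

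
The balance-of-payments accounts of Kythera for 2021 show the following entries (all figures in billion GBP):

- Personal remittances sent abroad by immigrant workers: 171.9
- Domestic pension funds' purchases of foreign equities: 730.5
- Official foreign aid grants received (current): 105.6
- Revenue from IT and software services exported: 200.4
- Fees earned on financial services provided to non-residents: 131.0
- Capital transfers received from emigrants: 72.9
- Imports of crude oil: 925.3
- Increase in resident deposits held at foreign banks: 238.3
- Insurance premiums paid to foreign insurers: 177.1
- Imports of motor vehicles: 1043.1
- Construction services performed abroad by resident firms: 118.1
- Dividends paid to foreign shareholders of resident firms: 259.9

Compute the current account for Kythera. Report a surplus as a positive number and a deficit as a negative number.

Goods: -1043.1 - 925.3 = -1968.4
Services: -177.1 + 131.0 + 200.4 + 118.1 = 272.4
Primary income: -259.9
Secondary income: 105.6 - 171.9 = -66.3
Current account = (-1968.4) + 272.4 + (-259.9) + (-66.3) = -2022.2
(Excluded from the current account — financial account: domestic pension funds' purchases of foreign equities 730.5, increase in resident deposits held at foreign banks 238.3; capital account: capital transfers received from emigrants 72.9.)

-2022.2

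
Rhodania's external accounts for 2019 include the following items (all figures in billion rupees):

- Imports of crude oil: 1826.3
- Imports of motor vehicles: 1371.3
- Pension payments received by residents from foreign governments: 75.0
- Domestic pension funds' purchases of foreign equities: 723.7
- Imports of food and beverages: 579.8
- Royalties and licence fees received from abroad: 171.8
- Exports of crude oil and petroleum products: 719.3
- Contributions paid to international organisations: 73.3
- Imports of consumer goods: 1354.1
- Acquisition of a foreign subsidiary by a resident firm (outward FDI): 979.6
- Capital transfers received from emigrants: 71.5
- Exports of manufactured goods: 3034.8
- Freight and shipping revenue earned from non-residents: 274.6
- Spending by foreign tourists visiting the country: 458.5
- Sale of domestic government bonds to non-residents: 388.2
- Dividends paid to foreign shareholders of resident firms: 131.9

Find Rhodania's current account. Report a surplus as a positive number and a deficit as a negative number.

-602.7

Goods: -1371.3 - 1354.1 - 579.8 + 3034.8 - 1826.3 + 719.3 = -1377.4
Services: 458.5 + 274.6 + 171.8 = 904.9
Primary income: -131.9
Secondary income: 75.0 - 73.3 = 1.7
Current account = (-1377.4) + 904.9 + (-131.9) + 1.7 = -602.7
(Excluded from the current account — financial account: domestic pension funds' purchases of foreign equities 723.7, acquisition of a foreign subsidiary by a resident firm (outward FDI) 979.6, sale of domestic government bonds to non-residents 388.2; capital account: capital transfers received from emigrants 71.5.)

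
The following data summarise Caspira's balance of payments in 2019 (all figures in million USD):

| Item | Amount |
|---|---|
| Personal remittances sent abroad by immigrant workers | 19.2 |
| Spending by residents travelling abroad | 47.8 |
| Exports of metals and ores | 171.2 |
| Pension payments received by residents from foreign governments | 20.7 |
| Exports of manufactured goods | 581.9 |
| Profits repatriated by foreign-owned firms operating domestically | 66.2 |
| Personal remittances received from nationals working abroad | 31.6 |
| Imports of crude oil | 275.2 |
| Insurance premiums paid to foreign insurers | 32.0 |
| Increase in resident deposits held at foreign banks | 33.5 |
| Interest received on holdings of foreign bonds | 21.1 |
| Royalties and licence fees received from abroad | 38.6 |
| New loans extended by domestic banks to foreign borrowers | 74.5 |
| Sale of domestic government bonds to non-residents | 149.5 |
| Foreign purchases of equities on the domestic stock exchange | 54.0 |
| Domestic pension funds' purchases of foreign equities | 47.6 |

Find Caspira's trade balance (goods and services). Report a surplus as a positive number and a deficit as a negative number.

436.7

Goods: 581.9 - 275.2 + 171.2 = 477.9
Services: -32.0 + 38.6 - 47.8 = -41.2
Trade balance = 477.9 + (-41.2) = 436.7
(Excluded from the trade balance — secondary income: personal remittances sent abroad by immigrant workers 19.2, pension payments received by residents from foreign governments 20.7, personal remittances received from nationals working abroad 31.6; primary income: profits repatriated by foreign-owned firms operating domestically 66.2, interest received on holdings of foreign bonds 21.1; financial account: increase in resident deposits held at foreign banks 33.5, new loans extended by domestic banks to foreign borrowers 74.5, sale of domestic government bonds to non-residents 149.5, foreign purchases of equities on the domestic stock exchange 54.0, domestic pension funds' purchases of foreign equities 47.6.)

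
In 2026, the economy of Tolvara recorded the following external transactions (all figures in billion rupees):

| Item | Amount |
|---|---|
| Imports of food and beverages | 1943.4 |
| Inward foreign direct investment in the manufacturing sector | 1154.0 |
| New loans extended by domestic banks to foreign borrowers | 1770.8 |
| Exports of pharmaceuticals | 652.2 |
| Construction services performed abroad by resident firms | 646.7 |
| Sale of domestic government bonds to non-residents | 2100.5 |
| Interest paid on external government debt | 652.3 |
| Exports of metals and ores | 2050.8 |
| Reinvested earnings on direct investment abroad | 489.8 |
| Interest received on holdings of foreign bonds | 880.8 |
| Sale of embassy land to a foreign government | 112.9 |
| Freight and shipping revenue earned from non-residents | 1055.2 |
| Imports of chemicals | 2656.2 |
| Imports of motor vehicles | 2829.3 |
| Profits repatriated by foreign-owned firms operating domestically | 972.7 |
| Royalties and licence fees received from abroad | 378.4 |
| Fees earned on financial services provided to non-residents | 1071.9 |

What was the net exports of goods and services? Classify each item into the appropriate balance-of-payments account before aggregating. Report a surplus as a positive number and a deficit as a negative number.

-1573.7

Goods: -2829.3 + 2050.8 + 652.2 - 1943.4 - 2656.2 = -4725.9
Services: 378.4 + 1071.9 + 646.7 + 1055.2 = 3152.2
Trade balance = -4725.9 + 3152.2 = -1573.7
(Excluded from the trade balance — financial account: inward foreign direct investment in the manufacturing sector 1154.0, new loans extended by domestic banks to foreign borrowers 1770.8, sale of domestic government bonds to non-residents 2100.5; primary income: interest paid on external government debt 652.3, reinvested earnings on direct investment abroad 489.8, interest received on holdings of foreign bonds 880.8, profits repatriated by foreign-owned firms operating domestically 972.7; capital account: sale of embassy land to a foreign government 112.9.)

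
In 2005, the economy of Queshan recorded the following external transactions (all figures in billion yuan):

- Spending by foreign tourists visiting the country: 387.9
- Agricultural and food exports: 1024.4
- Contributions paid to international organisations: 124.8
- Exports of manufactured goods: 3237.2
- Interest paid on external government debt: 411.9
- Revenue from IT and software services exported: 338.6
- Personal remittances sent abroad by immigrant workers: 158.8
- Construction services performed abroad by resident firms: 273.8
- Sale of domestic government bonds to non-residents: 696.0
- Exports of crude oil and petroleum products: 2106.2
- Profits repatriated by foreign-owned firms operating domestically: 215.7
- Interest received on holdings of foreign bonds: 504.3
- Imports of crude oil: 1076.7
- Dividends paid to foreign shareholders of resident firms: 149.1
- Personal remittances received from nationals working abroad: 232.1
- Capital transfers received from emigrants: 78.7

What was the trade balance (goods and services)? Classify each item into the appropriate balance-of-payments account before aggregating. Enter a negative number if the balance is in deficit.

Goods: 3237.2 + 2106.2 + 1024.4 - 1076.7 = 5291.1
Services: 387.9 + 338.6 + 273.8 = 1000.3
Trade balance = 5291.1 + 1000.3 = 6291.4
(Excluded from the trade balance — secondary income: contributions paid to international organisations 124.8, personal remittances sent abroad by immigrant workers 158.8, personal remittances received from nationals working abroad 232.1; primary income: interest paid on external government debt 411.9, profits repatriated by foreign-owned firms operating domestically 215.7, interest received on holdings of foreign bonds 504.3, dividends paid to foreign shareholders of resident firms 149.1; financial account: sale of domestic government bonds to non-residents 696.0; capital account: capital transfers received from emigrants 78.7.)

6291.4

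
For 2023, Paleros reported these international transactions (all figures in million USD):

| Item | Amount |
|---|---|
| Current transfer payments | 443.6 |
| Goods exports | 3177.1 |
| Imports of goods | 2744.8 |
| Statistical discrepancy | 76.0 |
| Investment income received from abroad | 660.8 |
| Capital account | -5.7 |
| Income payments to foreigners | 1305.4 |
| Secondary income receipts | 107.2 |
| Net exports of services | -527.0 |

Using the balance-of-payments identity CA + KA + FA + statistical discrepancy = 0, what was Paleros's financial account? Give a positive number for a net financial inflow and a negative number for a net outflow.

Goods balance = 3177.1 - 2744.8 = 432.3
Services balance = -527.0
Trade balance (goods + services) = 432.3 + (-527.0) = -94.7
Net primary income = 660.8 - 1305.4 = -644.6
Net secondary income = 107.2 - 443.6 = -336.4
Current account = -94.7 + (-644.6) + (-336.4) = -1075.7
Financial account = -(-1075.7 + (-5.7) + 76.0) = 1005.4

1005.4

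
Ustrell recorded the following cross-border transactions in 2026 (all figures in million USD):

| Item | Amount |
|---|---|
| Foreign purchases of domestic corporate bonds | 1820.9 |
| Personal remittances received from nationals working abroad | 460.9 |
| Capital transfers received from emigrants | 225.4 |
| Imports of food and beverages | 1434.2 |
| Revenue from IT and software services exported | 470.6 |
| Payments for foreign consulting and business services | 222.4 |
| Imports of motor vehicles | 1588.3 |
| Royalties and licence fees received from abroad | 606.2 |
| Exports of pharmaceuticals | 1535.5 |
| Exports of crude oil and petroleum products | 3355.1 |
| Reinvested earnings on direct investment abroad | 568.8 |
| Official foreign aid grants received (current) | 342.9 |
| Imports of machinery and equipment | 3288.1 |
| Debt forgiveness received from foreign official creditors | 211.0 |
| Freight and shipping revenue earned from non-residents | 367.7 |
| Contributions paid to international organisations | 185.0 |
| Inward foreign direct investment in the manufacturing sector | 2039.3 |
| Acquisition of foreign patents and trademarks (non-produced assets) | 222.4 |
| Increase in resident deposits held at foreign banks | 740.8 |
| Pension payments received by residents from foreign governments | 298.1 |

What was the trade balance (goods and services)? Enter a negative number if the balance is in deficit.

Goods: -1588.3 + 1535.5 - 1434.2 - 3288.1 + 3355.1 = -1420.0
Services: 367.7 - 222.4 + 606.2 + 470.6 = 1222.1
Trade balance = -1420.0 + 1222.1 = -197.9
(Excluded from the trade balance — financial account: foreign purchases of domestic corporate bonds 1820.9, inward foreign direct investment in the manufacturing sector 2039.3, increase in resident deposits held at foreign banks 740.8; secondary income: personal remittances received from nationals working abroad 460.9, official foreign aid grants received (current) 342.9, contributions paid to international organisations 185.0, pension payments received by residents from foreign governments 298.1; capital account: capital transfers received from emigrants 225.4, debt forgiveness received from foreign official creditors 211.0, acquisition of foreign patents and trademarks (non-produced assets) 222.4; primary income: reinvested earnings on direct investment abroad 568.8.)

-197.9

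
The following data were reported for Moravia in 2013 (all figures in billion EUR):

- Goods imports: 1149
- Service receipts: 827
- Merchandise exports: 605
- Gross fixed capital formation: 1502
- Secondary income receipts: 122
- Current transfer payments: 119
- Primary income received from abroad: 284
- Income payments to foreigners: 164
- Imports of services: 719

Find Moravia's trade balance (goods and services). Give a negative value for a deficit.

-436

Goods balance = 605 - 1149 = -544
Services balance = 827 - 719 = 108
Trade balance (goods + services) = -544 + 108 = -436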